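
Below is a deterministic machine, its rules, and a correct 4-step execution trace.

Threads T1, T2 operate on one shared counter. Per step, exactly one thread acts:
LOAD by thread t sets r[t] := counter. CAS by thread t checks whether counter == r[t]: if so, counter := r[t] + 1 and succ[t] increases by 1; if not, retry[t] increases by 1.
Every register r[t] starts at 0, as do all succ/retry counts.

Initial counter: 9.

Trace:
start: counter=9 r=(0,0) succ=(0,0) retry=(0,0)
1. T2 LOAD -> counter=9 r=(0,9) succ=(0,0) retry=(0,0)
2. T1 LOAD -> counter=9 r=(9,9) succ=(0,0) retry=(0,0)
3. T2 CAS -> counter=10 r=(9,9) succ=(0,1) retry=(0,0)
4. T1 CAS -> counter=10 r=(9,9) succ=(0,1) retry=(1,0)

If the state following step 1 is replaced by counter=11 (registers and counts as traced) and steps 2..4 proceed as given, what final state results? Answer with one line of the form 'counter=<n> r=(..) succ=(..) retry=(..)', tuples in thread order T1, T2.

state after step 1 := counter=11 r=(0,9) succ=(0,0) retry=(0,0)
2. T1 LOAD -> counter=11 r=(11,9) succ=(0,0) retry=(0,0)
3. T2 CAS -> counter=11 r=(11,9) succ=(0,0) retry=(0,1)
4. T1 CAS -> counter=12 r=(11,9) succ=(1,0) retry=(0,1)

counter=12 r=(11,9) succ=(1,0) retry=(0,1)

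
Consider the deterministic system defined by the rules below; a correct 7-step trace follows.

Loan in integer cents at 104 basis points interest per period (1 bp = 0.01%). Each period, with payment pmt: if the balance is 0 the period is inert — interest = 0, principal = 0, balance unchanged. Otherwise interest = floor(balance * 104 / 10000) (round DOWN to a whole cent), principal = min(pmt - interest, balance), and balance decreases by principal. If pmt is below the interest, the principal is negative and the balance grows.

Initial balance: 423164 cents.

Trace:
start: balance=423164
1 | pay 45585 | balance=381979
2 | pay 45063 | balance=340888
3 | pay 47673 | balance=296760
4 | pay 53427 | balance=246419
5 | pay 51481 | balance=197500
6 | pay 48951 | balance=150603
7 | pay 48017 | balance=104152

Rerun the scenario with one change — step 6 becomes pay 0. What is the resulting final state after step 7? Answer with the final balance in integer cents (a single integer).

(re-executing from step 6 with the substitution; state before step 6: balance=197500)
6 | pay 0 | balance=199554
7 | pay 48017 | balance=153612

153612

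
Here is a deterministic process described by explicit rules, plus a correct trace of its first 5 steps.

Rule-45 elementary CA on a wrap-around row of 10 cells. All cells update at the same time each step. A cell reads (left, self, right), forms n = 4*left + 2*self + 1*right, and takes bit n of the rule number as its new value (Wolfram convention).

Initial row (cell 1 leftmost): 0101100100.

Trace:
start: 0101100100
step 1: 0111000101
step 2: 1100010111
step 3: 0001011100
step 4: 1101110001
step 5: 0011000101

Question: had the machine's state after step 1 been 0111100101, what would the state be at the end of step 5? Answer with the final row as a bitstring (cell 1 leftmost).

0011001011

state after step 1 := 0111100101
step 2: 1100000111
step 3: 0001110100
step 4: 1101001101
step 5: 0011001011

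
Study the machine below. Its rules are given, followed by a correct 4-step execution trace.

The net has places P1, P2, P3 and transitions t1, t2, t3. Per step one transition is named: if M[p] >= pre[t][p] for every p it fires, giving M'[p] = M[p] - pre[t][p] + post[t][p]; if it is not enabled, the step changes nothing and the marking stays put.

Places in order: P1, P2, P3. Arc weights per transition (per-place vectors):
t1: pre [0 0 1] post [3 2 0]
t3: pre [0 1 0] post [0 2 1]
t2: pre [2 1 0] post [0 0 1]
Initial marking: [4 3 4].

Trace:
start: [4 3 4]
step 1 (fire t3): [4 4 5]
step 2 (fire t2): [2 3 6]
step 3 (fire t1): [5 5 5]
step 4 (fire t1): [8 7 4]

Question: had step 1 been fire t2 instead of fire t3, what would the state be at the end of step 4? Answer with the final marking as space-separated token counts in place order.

6 5 4

(re-executing from step 1 with the substitution; state before step 1: [4 3 4])
step 1 (fire t2): [2 2 5]
step 2 (fire t2): [0 1 6]
step 3 (fire t1): [3 3 5]
step 4 (fire t1): [6 5 4]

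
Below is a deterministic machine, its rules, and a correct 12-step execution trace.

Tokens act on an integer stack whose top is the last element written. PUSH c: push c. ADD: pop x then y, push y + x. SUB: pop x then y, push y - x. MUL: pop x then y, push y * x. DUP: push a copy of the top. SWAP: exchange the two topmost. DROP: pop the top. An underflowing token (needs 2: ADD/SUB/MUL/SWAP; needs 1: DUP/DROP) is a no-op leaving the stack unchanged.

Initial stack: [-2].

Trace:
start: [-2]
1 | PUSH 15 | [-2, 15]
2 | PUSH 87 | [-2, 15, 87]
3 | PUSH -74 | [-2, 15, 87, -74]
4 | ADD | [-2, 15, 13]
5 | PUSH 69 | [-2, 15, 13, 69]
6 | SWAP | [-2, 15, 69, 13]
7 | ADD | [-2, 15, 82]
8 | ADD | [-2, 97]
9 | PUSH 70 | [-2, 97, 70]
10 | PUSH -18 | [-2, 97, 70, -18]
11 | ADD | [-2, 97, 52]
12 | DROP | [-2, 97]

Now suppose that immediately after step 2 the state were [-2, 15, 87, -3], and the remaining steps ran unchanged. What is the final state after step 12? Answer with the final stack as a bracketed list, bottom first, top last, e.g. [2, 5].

[-2, 15, 79]

state after step 2 := [-2, 15, 87, -3]
3 | PUSH -74 | [-2, 15, 87, -3, -74]
4 | ADD | [-2, 15, 87, -77]
5 | PUSH 69 | [-2, 15, 87, -77, 69]
6 | SWAP | [-2, 15, 87, 69, -77]
7 | ADD | [-2, 15, 87, -8]
8 | ADD | [-2, 15, 79]
9 | PUSH 70 | [-2, 15, 79, 70]
10 | PUSH -18 | [-2, 15, 79, 70, -18]
11 | ADD | [-2, 15, 79, 52]
12 | DROP | [-2, 15, 79]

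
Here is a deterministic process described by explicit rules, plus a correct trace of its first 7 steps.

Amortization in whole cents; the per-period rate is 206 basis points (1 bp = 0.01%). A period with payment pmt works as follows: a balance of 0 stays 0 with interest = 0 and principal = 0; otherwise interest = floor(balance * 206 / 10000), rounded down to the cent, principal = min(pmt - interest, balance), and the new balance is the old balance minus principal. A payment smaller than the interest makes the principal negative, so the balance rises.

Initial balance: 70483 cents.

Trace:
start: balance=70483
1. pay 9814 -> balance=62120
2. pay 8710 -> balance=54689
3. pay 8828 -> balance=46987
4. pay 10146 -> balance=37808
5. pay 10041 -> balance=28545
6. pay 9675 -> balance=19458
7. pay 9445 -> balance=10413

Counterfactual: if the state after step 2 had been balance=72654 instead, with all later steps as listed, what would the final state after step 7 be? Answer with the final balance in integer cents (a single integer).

30307

state after step 2 := balance=72654
3. pay 8828 -> balance=65322
4. pay 10146 -> balance=56521
5. pay 10041 -> balance=47644
6. pay 9675 -> balance=38950
7. pay 9445 -> balance=30307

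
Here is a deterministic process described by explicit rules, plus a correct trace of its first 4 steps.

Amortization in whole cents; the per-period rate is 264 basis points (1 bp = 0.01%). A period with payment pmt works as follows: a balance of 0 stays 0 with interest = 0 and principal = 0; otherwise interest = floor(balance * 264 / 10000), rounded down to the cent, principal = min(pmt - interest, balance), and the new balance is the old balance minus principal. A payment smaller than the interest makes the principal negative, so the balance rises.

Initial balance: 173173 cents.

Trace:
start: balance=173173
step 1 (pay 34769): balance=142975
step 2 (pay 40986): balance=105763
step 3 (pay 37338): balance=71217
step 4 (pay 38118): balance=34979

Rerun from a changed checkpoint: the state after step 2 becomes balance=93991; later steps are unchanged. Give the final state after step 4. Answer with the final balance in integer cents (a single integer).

state after step 2 := balance=93991
step 3 (pay 37338): balance=59134
step 4 (pay 38118): balance=22577

22577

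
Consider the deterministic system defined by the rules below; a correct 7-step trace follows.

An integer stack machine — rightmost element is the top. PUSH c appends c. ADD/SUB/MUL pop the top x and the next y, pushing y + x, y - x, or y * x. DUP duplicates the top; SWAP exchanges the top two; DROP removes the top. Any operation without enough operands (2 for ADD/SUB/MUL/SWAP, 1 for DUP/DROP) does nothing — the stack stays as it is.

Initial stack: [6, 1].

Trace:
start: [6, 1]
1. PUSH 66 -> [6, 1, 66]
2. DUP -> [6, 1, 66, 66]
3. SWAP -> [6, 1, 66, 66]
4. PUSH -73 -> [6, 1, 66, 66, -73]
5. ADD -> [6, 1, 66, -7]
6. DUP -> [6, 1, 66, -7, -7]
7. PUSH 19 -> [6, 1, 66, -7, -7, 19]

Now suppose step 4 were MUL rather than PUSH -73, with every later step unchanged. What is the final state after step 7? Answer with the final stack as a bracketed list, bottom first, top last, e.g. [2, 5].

[6, 4357, 4357, 19]

(re-executing from step 4 with the substitution; state before step 4: [6, 1, 66, 66])
4. MUL -> [6, 1, 4356]
5. ADD -> [6, 4357]
6. DUP -> [6, 4357, 4357]
7. PUSH 19 -> [6, 4357, 4357, 19]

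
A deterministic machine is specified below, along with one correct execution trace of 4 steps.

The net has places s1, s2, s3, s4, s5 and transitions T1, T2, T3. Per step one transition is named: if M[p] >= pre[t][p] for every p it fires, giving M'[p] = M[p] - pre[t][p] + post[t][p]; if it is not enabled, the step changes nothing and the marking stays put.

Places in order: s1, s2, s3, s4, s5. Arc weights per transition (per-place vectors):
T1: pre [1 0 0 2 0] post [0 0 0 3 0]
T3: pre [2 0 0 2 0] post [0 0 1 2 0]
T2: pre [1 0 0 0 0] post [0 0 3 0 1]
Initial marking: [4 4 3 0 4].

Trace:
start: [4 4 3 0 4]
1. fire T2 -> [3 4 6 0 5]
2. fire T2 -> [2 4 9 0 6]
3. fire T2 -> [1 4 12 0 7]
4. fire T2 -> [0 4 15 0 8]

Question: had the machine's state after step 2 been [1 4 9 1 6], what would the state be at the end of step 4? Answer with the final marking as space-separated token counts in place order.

0 4 12 1 7

state after step 2 := [1 4 9 1 6]
3. fire T2 -> [0 4 12 1 7]
4. fire T2 -> [0 4 12 1 7]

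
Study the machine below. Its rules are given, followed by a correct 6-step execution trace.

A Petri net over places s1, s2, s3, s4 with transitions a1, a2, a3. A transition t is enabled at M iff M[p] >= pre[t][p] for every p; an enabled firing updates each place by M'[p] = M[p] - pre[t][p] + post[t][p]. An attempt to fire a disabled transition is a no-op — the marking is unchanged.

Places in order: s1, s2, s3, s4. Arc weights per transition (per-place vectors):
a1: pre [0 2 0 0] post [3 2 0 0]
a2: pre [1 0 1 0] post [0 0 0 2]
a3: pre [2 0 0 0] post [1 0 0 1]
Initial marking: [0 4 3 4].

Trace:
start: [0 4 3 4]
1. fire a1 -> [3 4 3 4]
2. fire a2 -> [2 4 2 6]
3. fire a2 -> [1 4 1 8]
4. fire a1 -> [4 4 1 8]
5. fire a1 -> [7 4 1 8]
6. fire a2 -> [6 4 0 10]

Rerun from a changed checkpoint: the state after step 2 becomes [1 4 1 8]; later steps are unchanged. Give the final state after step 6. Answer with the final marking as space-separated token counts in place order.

state after step 2 := [1 4 1 8]
3. fire a2 -> [0 4 0 10]
4. fire a1 -> [3 4 0 10]
5. fire a1 -> [6 4 0 10]
6. fire a2 -> [6 4 0 10]

6 4 0 10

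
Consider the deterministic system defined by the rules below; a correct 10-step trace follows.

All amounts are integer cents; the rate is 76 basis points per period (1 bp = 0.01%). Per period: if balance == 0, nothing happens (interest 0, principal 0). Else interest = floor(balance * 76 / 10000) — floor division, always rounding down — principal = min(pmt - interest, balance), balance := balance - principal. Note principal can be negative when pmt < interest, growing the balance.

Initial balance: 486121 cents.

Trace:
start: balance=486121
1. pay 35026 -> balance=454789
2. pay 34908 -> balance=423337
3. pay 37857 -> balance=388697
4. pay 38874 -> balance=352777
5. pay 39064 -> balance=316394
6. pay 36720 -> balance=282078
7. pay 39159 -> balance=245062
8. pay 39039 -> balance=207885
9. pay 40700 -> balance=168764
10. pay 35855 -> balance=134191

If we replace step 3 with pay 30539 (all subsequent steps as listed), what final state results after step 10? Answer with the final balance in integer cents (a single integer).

141907

(re-executing from step 3 with the substitution; state before step 3: balance=423337)
3. pay 30539 -> balance=396015
4. pay 38874 -> balance=360150
5. pay 39064 -> balance=323823
6. pay 36720 -> balance=289564
7. pay 39159 -> balance=252605
8. pay 39039 -> balance=215485
9. pay 40700 -> balance=176422
10. pay 35855 -> balance=141907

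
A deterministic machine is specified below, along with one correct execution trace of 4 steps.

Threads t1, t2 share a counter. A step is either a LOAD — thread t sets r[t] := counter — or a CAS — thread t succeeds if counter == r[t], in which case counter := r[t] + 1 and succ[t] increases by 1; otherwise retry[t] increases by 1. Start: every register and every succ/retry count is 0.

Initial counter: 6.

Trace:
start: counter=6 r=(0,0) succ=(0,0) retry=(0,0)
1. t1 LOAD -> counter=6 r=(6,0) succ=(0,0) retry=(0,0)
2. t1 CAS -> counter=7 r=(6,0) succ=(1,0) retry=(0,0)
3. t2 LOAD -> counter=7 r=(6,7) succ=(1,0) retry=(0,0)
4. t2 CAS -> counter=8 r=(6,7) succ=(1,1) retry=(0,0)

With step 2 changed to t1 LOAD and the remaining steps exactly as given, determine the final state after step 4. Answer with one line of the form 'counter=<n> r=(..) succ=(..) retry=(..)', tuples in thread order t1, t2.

counter=7 r=(6,6) succ=(0,1) retry=(0,0)

(re-executing from step 2 with the substitution; state before step 2: counter=6 r=(6,0) succ=(0,0) retry=(0,0))
2. t1 LOAD -> counter=6 r=(6,0) succ=(0,0) retry=(0,0)
3. t2 LOAD -> counter=6 r=(6,6) succ=(0,0) retry=(0,0)
4. t2 CAS -> counter=7 r=(6,6) succ=(0,1) retry=(0,0)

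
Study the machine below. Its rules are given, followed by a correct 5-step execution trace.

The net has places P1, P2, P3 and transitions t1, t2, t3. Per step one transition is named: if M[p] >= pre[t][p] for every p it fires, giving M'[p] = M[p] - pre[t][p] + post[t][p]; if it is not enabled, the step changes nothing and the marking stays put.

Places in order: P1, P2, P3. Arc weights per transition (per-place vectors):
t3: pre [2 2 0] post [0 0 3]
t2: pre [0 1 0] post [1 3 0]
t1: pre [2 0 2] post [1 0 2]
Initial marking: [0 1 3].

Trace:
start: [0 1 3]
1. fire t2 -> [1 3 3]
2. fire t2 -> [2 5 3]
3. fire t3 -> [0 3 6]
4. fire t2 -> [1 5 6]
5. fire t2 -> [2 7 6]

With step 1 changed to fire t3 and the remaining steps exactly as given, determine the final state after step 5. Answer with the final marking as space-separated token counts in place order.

3 7 3

(re-executing from step 1 with the substitution; state before step 1: [0 1 3])
1. fire t3 -> [0 1 3]
2. fire t2 -> [1 3 3]
3. fire t3 -> [1 3 3]
4. fire t2 -> [2 5 3]
5. fire t2 -> [3 7 3]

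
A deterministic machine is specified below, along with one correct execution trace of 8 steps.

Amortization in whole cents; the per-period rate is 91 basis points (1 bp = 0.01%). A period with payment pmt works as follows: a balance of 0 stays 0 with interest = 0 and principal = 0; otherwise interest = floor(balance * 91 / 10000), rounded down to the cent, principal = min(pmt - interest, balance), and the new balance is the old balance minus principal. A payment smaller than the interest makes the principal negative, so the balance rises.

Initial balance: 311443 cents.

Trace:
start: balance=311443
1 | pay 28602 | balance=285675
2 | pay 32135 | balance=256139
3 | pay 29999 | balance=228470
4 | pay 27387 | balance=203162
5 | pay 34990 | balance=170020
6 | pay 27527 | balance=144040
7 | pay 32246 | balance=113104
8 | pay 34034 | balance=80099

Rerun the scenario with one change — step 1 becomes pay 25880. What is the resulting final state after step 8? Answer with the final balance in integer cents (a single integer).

82999

(re-executing from step 1 with the substitution; state before step 1: balance=311443)
1 | pay 25880 | balance=288397
2 | pay 32135 | balance=258886
3 | pay 29999 | balance=231242
4 | pay 27387 | balance=205959
5 | pay 34990 | balance=172843
6 | pay 27527 | balance=146888
7 | pay 32246 | balance=115978
8 | pay 34034 | balance=82999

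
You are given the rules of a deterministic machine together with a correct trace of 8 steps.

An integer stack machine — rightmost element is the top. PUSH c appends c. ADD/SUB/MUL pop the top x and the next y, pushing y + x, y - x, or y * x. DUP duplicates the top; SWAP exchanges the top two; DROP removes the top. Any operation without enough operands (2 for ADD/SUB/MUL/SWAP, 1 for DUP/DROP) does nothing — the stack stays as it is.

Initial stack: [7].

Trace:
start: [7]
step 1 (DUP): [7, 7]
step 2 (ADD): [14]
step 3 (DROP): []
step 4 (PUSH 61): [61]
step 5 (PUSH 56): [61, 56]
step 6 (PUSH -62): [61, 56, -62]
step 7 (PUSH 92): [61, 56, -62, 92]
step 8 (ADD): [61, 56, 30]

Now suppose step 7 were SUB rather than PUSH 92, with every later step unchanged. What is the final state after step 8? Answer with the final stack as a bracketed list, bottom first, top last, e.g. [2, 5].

[179]

(re-executing from step 7 with the substitution; state before step 7: [61, 56, -62])
step 7 (SUB): [61, 118]
step 8 (ADD): [179]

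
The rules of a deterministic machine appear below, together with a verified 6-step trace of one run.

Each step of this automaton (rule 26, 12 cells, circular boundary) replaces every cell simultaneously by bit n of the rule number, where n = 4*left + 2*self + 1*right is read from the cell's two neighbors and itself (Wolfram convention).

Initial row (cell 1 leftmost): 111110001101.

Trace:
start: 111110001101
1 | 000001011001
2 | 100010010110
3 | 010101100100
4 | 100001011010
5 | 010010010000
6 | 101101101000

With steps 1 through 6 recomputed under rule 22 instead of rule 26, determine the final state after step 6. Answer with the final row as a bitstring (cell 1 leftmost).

(re-executing steps 1..6 under rule 22; state before step 1: 111110001101)
1 | 000001010000
2 | 000011011000
3 | 000100000100
4 | 001110001110
5 | 010001010001
6 | 011011011011

011011011011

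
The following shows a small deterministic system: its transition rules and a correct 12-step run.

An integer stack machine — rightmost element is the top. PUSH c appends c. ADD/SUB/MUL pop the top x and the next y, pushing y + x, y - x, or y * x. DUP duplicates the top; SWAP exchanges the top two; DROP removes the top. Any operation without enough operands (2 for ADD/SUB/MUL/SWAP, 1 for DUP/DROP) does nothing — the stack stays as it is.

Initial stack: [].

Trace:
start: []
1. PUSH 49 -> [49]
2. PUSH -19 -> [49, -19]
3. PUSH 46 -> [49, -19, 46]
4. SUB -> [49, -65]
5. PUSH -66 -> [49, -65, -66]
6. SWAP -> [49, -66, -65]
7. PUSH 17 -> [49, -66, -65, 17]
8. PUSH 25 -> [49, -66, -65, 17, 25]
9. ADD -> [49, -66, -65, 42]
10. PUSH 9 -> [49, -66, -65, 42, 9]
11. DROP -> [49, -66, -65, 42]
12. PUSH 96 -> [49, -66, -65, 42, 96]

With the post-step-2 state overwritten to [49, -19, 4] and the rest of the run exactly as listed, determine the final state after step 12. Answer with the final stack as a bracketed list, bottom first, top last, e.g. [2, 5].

state after step 2 := [49, -19, 4]
3. PUSH 46 -> [49, -19, 4, 46]
4. SUB -> [49, -19, -42]
5. PUSH -66 -> [49, -19, -42, -66]
6. SWAP -> [49, -19, -66, -42]
7. PUSH 17 -> [49, -19, -66, -42, 17]
8. PUSH 25 -> [49, -19, -66, -42, 17, 25]
9. ADD -> [49, -19, -66, -42, 42]
10. PUSH 9 -> [49, -19, -66, -42, 42, 9]
11. DROP -> [49, -19, -66, -42, 42]
12. PUSH 96 -> [49, -19, -66, -42, 42, 96]

[49, -19, -66, -42, 42, 96]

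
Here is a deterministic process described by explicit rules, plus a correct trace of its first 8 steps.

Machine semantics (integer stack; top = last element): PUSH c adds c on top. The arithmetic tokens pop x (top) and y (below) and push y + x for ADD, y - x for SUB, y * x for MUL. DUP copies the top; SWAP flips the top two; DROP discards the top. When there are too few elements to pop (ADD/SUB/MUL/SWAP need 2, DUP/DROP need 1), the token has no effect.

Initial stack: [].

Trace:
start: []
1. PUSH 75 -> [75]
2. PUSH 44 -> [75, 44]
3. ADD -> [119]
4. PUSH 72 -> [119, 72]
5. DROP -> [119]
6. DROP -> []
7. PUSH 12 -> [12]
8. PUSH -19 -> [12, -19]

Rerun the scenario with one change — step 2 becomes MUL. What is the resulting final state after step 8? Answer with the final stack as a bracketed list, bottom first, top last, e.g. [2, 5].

(re-executing from step 2 with the substitution; state before step 2: [75])
2. MUL -> [75]
3. ADD -> [75]
4. PUSH 72 -> [75, 72]
5. DROP -> [75]
6. DROP -> []
7. PUSH 12 -> [12]
8. PUSH -19 -> [12, -19]

[12, -19]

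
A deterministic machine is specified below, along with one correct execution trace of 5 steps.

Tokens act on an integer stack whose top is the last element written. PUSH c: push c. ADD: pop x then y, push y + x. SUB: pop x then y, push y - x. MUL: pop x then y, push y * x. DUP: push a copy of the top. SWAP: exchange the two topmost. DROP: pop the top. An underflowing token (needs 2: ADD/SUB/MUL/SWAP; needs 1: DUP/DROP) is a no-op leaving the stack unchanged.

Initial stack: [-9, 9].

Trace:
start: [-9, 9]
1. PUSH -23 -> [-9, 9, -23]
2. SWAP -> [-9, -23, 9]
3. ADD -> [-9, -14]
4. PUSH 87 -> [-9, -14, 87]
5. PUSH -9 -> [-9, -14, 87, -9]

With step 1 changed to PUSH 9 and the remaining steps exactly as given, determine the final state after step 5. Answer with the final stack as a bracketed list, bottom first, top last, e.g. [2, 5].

(re-executing from step 1 with the substitution; state before step 1: [-9, 9])
1. PUSH 9 -> [-9, 9, 9]
2. SWAP -> [-9, 9, 9]
3. ADD -> [-9, 18]
4. PUSH 87 -> [-9, 18, 87]
5. PUSH -9 -> [-9, 18, 87, -9]

[-9, 18, 87, -9]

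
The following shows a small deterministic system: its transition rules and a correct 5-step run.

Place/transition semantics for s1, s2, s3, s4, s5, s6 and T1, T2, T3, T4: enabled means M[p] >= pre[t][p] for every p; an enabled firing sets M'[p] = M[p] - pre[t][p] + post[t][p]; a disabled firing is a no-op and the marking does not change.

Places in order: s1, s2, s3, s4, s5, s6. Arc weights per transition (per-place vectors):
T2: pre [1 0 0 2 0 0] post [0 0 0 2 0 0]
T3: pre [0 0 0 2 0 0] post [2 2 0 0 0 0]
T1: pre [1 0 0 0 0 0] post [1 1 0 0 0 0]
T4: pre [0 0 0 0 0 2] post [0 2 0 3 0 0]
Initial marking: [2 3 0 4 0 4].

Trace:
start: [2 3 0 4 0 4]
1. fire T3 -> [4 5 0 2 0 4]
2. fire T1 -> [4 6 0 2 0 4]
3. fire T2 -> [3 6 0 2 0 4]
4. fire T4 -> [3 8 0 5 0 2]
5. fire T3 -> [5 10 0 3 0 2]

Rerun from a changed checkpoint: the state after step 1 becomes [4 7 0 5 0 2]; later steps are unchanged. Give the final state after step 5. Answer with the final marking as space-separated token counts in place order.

5 12 0 6 0 0

state after step 1 := [4 7 0 5 0 2]
2. fire T1 -> [4 8 0 5 0 2]
3. fire T2 -> [3 8 0 5 0 2]
4. fire T4 -> [3 10 0 8 0 0]
5. fire T3 -> [5 12 0 6 0 0]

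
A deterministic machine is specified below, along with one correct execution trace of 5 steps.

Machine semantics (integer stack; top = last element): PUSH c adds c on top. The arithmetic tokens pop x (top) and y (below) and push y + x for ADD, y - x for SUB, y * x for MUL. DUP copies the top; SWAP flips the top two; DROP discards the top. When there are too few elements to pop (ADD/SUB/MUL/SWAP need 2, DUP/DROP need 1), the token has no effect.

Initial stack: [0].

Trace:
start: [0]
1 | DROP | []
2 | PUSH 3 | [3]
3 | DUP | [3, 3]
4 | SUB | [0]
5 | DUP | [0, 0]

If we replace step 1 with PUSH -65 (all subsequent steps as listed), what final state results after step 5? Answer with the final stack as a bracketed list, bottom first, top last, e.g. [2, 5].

(re-executing from step 1 with the substitution; state before step 1: [0])
1 | PUSH -65 | [0, -65]
2 | PUSH 3 | [0, -65, 3]
3 | DUP | [0, -65, 3, 3]
4 | SUB | [0, -65, 0]
5 | DUP | [0, -65, 0, 0]

[0, -65, 0, 0]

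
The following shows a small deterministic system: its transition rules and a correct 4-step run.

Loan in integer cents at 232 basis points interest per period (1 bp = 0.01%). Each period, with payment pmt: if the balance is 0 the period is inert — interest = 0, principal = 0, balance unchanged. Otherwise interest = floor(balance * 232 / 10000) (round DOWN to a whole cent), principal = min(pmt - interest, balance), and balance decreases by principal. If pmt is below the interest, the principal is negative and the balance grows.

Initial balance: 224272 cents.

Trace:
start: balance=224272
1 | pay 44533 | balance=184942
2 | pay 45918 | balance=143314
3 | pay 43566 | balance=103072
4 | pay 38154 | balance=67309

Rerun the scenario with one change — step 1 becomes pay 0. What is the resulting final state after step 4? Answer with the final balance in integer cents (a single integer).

(re-executing from step 1 with the substitution; state before step 1: balance=224272)
1 | pay 0 | balance=229475
2 | pay 45918 | balance=188880
3 | pay 43566 | balance=149696
4 | pay 38154 | balance=115014

115014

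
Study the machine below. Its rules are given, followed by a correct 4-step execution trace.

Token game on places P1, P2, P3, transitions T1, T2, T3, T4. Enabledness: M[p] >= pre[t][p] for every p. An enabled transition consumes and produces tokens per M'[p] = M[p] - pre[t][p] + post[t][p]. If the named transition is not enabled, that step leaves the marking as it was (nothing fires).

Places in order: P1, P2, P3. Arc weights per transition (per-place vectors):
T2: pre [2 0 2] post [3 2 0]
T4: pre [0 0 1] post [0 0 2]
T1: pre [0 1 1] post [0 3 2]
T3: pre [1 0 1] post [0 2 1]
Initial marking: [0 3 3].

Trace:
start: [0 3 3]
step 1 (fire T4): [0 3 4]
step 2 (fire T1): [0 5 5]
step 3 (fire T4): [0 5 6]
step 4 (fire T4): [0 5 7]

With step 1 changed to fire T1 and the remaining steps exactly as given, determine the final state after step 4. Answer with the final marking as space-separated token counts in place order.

0 7 7

(re-executing from step 1 with the substitution; state before step 1: [0 3 3])
step 1 (fire T1): [0 5 4]
step 2 (fire T1): [0 7 5]
step 3 (fire T4): [0 7 6]
step 4 (fire T4): [0 7 7]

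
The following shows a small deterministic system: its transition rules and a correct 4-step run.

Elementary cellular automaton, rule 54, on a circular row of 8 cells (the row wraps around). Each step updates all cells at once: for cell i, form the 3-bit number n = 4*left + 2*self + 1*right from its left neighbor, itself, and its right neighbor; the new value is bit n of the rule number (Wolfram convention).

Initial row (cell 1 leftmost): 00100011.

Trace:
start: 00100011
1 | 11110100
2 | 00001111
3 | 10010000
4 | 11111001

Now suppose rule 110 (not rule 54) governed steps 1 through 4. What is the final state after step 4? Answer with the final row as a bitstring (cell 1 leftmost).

(re-executing steps 1..4 under rule 110; state before step 1: 00100011)
1 | 01100111
2 | 11101101
3 | 00111111
4 | 01100001

01100001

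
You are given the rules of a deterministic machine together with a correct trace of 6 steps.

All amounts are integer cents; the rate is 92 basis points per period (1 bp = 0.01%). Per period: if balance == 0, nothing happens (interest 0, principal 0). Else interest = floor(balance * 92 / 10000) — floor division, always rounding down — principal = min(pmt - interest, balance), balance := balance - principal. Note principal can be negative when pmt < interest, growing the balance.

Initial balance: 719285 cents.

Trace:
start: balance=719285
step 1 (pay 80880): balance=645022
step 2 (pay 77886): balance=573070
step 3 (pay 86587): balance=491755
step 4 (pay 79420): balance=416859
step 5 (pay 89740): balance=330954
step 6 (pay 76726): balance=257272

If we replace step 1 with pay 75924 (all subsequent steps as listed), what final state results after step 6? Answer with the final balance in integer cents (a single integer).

(re-executing from step 1 with the substitution; state before step 1: balance=719285)
step 1 (pay 75924): balance=649978
step 2 (pay 77886): balance=578071
step 3 (pay 86587): balance=496802
step 4 (pay 79420): balance=421952
step 5 (pay 89740): balance=336093
step 6 (pay 76726): balance=262459

262459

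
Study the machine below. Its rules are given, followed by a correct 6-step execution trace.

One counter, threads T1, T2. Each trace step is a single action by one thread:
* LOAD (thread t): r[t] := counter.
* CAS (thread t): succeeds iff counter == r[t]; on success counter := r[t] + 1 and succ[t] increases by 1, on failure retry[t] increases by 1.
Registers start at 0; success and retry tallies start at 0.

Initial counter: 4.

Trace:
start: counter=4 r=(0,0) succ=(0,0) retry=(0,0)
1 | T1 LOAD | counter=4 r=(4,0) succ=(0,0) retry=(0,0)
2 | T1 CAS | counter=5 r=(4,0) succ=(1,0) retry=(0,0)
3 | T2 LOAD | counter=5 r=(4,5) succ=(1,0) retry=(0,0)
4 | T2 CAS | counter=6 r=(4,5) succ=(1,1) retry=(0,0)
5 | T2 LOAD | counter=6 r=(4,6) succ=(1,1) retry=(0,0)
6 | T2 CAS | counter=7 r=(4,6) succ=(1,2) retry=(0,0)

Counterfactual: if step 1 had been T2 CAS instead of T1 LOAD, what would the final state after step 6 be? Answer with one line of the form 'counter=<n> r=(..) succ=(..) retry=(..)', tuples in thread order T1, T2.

(re-executing from step 1 with the substitution; state before step 1: counter=4 r=(0,0) succ=(0,0) retry=(0,0))
1 | T2 CAS | counter=4 r=(0,0) succ=(0,0) retry=(0,1)
2 | T1 CAS | counter=4 r=(0,0) succ=(0,0) retry=(1,1)
3 | T2 LOAD | counter=4 r=(0,4) succ=(0,0) retry=(1,1)
4 | T2 CAS | counter=5 r=(0,4) succ=(0,1) retry=(1,1)
5 | T2 LOAD | counter=5 r=(0,5) succ=(0,1) retry=(1,1)
6 | T2 CAS | counter=6 r=(0,5) succ=(0,2) retry=(1,1)

counter=6 r=(0,5) succ=(0,2) retry=(1,1)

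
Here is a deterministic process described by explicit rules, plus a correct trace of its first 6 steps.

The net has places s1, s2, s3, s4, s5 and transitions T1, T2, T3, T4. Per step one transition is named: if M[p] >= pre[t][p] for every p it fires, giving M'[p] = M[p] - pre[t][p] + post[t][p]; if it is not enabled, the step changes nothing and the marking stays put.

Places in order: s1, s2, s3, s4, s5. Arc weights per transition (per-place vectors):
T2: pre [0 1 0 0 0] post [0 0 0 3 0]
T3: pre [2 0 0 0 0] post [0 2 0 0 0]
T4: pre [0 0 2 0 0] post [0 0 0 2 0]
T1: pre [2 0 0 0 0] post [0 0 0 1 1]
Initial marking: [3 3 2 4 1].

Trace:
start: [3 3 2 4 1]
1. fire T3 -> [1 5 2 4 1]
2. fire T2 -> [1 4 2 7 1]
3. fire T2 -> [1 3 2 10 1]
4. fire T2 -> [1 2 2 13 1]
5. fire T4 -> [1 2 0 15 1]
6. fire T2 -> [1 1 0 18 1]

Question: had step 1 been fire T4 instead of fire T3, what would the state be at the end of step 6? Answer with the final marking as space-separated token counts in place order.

3 0 0 15 1

(re-executing from step 1 with the substitution; state before step 1: [3 3 2 4 1])
1. fire T4 -> [3 3 0 6 1]
2. fire T2 -> [3 2 0 9 1]
3. fire T2 -> [3 1 0 12 1]
4. fire T2 -> [3 0 0 15 1]
5. fire T4 -> [3 0 0 15 1]
6. fire T2 -> [3 0 0 15 1]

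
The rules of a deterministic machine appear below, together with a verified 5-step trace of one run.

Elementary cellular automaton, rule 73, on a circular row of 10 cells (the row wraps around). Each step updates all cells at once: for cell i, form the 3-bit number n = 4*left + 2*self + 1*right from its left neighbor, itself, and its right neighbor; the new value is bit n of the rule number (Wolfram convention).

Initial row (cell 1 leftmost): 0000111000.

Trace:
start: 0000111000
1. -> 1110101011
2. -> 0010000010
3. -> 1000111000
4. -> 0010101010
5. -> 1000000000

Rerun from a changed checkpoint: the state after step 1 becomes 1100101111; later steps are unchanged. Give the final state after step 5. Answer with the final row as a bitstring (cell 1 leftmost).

0001100011

state after step 1 := 1100101111
2. -> 0100001000
3. -> 0001100011
4. -> 0101101011
5. -> 0001100011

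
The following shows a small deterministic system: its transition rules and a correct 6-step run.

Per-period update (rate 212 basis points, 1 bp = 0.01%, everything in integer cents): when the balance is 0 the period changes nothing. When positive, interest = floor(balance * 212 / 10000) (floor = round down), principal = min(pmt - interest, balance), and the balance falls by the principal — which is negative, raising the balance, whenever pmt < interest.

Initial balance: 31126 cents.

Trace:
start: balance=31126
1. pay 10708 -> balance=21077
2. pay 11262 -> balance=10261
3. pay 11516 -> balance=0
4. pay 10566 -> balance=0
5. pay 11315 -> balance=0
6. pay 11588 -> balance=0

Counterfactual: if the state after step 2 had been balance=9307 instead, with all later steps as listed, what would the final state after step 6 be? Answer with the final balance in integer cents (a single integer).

state after step 2 := balance=9307
3. pay 11516 -> balance=0
4. pay 10566 -> balance=0
5. pay 11315 -> balance=0
6. pay 11588 -> balance=0

0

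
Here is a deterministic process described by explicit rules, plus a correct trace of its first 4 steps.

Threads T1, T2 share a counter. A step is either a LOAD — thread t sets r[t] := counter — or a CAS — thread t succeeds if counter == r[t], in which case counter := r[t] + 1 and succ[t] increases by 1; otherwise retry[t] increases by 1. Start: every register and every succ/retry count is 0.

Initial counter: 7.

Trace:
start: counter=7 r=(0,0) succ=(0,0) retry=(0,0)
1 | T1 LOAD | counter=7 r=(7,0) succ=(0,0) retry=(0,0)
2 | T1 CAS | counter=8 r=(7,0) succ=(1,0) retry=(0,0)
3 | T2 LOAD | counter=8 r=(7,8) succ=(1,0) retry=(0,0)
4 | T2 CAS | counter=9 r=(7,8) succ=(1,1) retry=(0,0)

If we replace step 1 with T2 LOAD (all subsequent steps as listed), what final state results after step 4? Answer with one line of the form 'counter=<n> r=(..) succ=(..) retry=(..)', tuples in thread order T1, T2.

(re-executing from step 1 with the substitution; state before step 1: counter=7 r=(0,0) succ=(0,0) retry=(0,0))
1 | T2 LOAD | counter=7 r=(0,7) succ=(0,0) retry=(0,0)
2 | T1 CAS | counter=7 r=(0,7) succ=(0,0) retry=(1,0)
3 | T2 LOAD | counter=7 r=(0,7) succ=(0,0) retry=(1,0)
4 | T2 CAS | counter=8 r=(0,7) succ=(0,1) retry=(1,0)

counter=8 r=(0,7) succ=(0,1) retry=(1,0)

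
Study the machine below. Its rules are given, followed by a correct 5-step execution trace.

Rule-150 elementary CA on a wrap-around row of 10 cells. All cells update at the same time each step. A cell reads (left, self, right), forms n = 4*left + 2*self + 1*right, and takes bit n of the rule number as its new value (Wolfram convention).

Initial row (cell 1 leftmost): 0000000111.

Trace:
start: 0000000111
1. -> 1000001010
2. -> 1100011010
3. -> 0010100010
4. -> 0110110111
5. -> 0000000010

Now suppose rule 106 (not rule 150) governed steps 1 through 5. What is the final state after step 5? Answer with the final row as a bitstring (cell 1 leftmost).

0011011000

(re-executing steps 1..5 under rule 106; state before step 1: 0000000111)
1. -> 0000001101
2. -> 0000011110
3. -> 0000110010
4. -> 0001110100
5. -> 0011011000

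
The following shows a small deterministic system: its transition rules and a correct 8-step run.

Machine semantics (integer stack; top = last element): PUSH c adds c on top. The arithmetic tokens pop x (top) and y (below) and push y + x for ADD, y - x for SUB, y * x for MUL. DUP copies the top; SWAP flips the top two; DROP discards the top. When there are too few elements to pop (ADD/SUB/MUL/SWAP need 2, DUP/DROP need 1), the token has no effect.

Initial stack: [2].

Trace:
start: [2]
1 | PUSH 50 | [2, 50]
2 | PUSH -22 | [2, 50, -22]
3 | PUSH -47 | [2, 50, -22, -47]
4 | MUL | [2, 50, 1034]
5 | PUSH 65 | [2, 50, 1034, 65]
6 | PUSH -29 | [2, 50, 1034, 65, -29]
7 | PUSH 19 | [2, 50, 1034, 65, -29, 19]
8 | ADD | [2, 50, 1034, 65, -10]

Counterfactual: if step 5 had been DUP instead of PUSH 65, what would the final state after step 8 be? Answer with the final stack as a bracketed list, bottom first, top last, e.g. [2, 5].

[2, 50, 1034, 1034, -10]

(re-executing from step 5 with the substitution; state before step 5: [2, 50, 1034])
5 | DUP | [2, 50, 1034, 1034]
6 | PUSH -29 | [2, 50, 1034, 1034, -29]
7 | PUSH 19 | [2, 50, 1034, 1034, -29, 19]
8 | ADD | [2, 50, 1034, 1034, -10]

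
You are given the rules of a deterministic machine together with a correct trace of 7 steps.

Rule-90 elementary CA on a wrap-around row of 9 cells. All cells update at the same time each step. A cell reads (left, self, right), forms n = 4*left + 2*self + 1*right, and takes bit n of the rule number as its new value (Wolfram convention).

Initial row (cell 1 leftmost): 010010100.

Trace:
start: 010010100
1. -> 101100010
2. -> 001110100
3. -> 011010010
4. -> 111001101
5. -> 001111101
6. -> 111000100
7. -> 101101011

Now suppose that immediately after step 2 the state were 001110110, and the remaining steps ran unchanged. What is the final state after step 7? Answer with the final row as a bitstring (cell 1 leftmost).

state after step 2 := 001110110
3. -> 011010111
4. -> 011000101
5. -> 011101000
6. -> 110100100
7. -> 110011011

110011011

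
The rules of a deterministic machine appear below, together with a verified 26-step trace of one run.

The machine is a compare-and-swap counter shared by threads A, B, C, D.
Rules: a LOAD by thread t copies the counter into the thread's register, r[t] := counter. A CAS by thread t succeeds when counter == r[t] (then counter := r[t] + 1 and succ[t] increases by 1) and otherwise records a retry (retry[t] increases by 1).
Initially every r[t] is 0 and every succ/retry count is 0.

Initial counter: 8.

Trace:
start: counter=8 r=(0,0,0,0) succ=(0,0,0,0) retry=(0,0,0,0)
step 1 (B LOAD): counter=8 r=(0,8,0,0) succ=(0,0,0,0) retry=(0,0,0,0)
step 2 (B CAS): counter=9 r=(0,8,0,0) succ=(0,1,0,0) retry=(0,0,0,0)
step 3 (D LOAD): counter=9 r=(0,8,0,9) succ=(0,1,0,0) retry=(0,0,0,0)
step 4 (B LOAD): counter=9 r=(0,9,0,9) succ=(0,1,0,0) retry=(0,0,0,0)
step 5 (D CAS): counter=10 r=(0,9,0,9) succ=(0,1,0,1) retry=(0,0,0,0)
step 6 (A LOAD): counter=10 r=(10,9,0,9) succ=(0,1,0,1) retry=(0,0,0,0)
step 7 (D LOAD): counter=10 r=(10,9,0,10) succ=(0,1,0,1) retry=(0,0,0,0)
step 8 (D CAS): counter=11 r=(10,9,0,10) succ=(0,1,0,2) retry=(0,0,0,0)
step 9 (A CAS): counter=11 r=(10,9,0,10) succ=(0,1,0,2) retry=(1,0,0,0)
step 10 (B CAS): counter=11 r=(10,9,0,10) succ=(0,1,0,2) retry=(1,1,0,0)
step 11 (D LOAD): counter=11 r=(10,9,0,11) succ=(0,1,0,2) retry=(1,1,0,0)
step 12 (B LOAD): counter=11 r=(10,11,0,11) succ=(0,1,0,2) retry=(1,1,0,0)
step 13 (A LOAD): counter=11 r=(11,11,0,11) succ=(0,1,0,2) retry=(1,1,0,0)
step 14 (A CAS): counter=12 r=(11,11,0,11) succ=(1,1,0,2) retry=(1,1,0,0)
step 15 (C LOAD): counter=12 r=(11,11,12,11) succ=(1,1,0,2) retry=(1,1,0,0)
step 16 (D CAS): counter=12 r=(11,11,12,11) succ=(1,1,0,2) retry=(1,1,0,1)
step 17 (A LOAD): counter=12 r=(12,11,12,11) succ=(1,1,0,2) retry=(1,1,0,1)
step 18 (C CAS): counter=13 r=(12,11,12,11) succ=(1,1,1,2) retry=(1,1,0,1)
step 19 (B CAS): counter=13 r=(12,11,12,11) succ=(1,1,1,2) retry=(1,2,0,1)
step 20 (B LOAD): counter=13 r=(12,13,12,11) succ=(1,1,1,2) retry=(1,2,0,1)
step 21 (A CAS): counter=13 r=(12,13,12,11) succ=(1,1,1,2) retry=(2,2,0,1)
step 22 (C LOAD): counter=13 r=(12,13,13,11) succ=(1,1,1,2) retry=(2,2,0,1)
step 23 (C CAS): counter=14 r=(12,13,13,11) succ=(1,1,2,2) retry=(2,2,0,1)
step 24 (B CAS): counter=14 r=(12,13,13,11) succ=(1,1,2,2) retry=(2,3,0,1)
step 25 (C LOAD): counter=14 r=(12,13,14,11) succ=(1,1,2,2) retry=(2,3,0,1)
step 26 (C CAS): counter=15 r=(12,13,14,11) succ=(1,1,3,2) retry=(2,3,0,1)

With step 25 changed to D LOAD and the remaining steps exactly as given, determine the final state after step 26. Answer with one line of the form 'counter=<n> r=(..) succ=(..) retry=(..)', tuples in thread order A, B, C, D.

(re-executing from step 25 with the substitution; state before step 25: counter=14 r=(12,13,13,11) succ=(1,1,2,2) retry=(2,3,0,1))
step 25 (D LOAD): counter=14 r=(12,13,13,14) succ=(1,1,2,2) retry=(2,3,0,1)
step 26 (C CAS): counter=14 r=(12,13,13,14) succ=(1,1,2,2) retry=(2,3,1,1)

counter=14 r=(12,13,13,14) succ=(1,1,2,2) retry=(2,3,1,1)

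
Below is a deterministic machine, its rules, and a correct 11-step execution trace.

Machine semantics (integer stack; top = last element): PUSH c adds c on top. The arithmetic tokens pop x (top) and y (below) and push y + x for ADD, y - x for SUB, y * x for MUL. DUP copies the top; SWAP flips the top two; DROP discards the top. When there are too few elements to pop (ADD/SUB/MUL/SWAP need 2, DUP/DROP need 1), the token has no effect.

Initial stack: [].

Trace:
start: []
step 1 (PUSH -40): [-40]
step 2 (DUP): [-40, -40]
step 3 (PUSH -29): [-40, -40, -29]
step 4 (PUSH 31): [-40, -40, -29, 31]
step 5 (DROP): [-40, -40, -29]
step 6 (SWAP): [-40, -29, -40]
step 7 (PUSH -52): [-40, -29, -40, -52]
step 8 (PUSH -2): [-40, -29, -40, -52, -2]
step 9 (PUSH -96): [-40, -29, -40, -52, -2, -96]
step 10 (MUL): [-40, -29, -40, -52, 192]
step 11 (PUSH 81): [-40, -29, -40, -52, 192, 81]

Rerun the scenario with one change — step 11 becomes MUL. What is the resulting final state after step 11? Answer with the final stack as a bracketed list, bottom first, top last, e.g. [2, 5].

(re-executing from step 11 with the substitution; state before step 11: [-40, -29, -40, -52, 192])
step 11 (MUL): [-40, -29, -40, -9984]

[-40, -29, -40, -9984]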